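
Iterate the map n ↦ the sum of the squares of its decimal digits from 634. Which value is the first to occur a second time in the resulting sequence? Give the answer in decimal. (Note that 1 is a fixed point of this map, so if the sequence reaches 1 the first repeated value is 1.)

37

634 → 6² + 3² + 4² = 61
61 → 6² + 1² = 37
37 → 3² + 7² = 58
58 → 5² + 8² = 89
89 → 8² + 9² = 145
145 → 1² + 4² + 5² = 42
42 → 4² + 2² = 20
20 → 2² + 0² = 4
4 → 4² = 16
16 → 1² + 6² = 37  — 37 already appeared earlier.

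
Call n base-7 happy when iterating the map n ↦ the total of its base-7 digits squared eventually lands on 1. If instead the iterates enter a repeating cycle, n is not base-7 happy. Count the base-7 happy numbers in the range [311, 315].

311: 311 → 49 → 1  — base-7 happy
312: 312 → 56 → 2 → 4 → 16 → 8 → 2  — not base-7 happy
313: 313 → 65 → 9 → 5 → 25 → 25  — not base-7 happy
314: 314 → 76 → 46 → 52 → 10 → 10  — not base-7 happy
315: 315 → 45 → 45  — not base-7 happy
base-7 happy: 311

1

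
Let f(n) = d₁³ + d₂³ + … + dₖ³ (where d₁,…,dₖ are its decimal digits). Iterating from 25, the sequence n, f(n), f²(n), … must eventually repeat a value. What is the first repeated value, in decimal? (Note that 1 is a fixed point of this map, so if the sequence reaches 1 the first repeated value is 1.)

25 → 133
133 → 55
55 → 250
250 → 133  — 133 already appeared earlier.

133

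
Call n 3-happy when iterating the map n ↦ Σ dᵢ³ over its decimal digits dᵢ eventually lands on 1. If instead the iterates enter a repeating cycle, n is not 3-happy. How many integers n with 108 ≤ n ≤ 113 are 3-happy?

108: 108 → 513 → 153 → 153  — not 3-happy
109: 109 → 730 → 370 → 370  — not 3-happy
110: 110 → 2 → 8 → 512 → 134 → 92 → 737 → 713 → 371 → 371  — not 3-happy
111: 111 → 3 → 27 → 351 → 153 → 153  — not 3-happy
112: 112 → 10 → 1  — 3-happy
113: 113 → 29 → 737 → 713 → 371 → 371  — not 3-happy
3-happy: 112

1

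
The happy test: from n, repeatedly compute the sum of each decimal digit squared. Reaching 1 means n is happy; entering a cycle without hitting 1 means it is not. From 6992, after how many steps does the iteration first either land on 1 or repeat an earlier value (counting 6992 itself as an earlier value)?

6992 → 6² + 9² + 9² + 2² = 36 + 81 + 81 + 4 = 202
202 → 2² + 0² + 2² = 4 + 0 + 4 = 8
8 → 8² = 64
64 → 6² + 4² = 36 + 16 = 52
52 → 5² + 2² = 25 + 4 = 29
29 → 2² + 9² = 4 + 81 = 85
85 → 8² + 5² = 64 + 25 = 89
89 → 8² + 9² = 64 + 81 = 145
145 → 1² + 4² + 5² = 1 + 16 + 25 = 42
42 → 4² + 2² = 16 + 4 = 20
20 → 2² + 0² = 4 + 0 = 4
4 → 4² = 16
16 → 1² + 6² = 1 + 36 = 37
37 → 3² + 7² = 9 + 49 = 58
58 → 5² + 8² = 25 + 64 = 89  — 89 repeats.
That took 15 steps.

15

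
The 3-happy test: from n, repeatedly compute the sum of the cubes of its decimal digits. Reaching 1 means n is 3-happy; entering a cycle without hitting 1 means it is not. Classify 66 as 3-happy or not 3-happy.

not 3-happy

66 → 6³ + 6³ = 432
432 → 4³ + 3³ + 2³ = 99
99 → 9³ + 9³ = 1458
1458 → 1³ + 4³ + 5³ + 8³ = 702
702 → 7³ + 0³ + 2³ = 351
351 → 3³ + 5³ + 1³ = 153
153 → 1³ + 5³ + 3³ = 153  — 153 already seen; the sequence cycles without reaching 1.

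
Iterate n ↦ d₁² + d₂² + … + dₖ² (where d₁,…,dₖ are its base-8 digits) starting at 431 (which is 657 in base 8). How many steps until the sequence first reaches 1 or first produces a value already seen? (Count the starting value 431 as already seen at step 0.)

11

431 = (6,5,7)_8 → 6² + 5² + 7² = 36 + 25 + 49 = 110
110 = (1,5,6)_8 → 1² + 5² + 6² = 1 + 25 + 36 = 62
62 = (7,6)_8 → 7² + 6² = 49 + 36 = 85
85 = (1,2,5)_8 → 1² + 2² + 5² = 1 + 4 + 25 = 30
30 = (3,6)_8 → 3² + 6² = 9 + 36 = 45
45 = (5,5)_8 → 5² + 5² = 25 + 25 = 50
50 = (6,2)_8 → 6² + 2² = 36 + 4 = 40
40 = (5,0)_8 → 5² + 0² = 25 + 0 = 25
25 = (3,1)_8 → 3² + 1² = 9 + 1 = 10
10 = (1,2)_8 → 1² + 2² = 1 + 4 = 5
5 = (5)_8 → 5² = 25  — 25 repeats.
That took 11 steps.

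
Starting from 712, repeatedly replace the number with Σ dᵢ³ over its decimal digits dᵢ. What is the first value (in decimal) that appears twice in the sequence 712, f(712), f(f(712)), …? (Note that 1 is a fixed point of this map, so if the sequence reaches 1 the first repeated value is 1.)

352

712 → 7³ + 1³ + 2³ = 352
352 → 3³ + 5³ + 2³ = 160
160 → 1³ + 6³ + 0³ = 217
217 → 2³ + 1³ + 7³ = 352  — 352 already appeared earlier.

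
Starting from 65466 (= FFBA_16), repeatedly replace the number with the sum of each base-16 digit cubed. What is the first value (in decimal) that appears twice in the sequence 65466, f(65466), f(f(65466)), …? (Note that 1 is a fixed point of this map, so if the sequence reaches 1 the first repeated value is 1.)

2709

65466 = (15,15,11,10)_16 → 15³ + 15³ + 11³ + 10³ = 3375 + 3375 + 1331 + 1000 = 9081
9081 = (2,3,7,9)_16 → 2³ + 3³ + 7³ + 9³ = 8 + 27 + 343 + 729 = 1107
1107 = (4,5,3)_16 → 4³ + 5³ + 3³ = 64 + 125 + 27 = 216
216 = (13,8)_16 → 13³ + 8³ = 2197 + 512 = 2709
2709 = (10,9,5)_16 → 10³ + 9³ + 5³ = 1000 + 729 + 125 = 1854
1854 = (7,3,14)_16 → 7³ + 3³ + 14³ = 343 + 27 + 2744 = 3114
3114 = (12,2,10)_16 → 12³ + 2³ + 10³ = 1728 + 8 + 1000 = 2736
2736 = (10,11,0)_16 → 10³ + 11³ + 0³ = 1000 + 1331 + 0 = 2331
2331 = (9,1,11)_16 → 9³ + 1³ + 11³ = 729 + 1 + 1331 = 2061
2061 = (8,0,13)_16 → 8³ + 0³ + 13³ = 512 + 0 + 2197 = 2709  — 2709 already appeared earlier.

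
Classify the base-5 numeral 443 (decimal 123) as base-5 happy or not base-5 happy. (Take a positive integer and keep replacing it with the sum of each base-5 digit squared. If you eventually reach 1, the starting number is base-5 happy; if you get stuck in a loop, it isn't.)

123 = (4,4,3)_5 → 4² + 4² + 3² = 16 + 16 + 9 = 41
41 = (1,3,1)_5 → 1² + 3² + 1² = 1 + 9 + 1 = 11
11 = (2,1)_5 → 2² + 1² = 4 + 1 = 5
5 = (1,0)_5 → 1² + 0² = 1 + 0 = 1  — reached 1.

base-5 happy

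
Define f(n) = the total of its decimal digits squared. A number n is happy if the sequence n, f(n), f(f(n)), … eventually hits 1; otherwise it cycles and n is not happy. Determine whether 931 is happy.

931 → 9² + 3² + 1² = 81 + 9 + 1 = 91
91 → 9² + 1² = 81 + 1 = 82
82 → 8² + 2² = 64 + 4 = 68
68 → 6² + 8² = 36 + 64 = 100
100 → 1² + 0² + 0² = 1 + 0 + 0 = 1  — reached 1.

happy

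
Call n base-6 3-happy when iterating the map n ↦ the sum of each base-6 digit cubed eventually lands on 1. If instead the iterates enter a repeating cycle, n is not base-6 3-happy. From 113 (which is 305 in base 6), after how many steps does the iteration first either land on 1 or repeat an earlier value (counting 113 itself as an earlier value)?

113 = (3,0,5)_6 → 3³ + 0³ + 5³ = 152
152 = (4,1,2)_6 → 4³ + 1³ + 2³ = 73
73 = (2,0,1)_6 → 2³ + 0³ + 1³ = 9
9 = (1,3)_6 → 1³ + 3³ = 28
28 = (4,4)_6 → 4³ + 4³ = 128
128 = (3,3,2)_6 → 3³ + 3³ + 2³ = 62
62 = (1,4,2)_6 → 1³ + 4³ + 2³ = 73  — 73 repeats.
That took 7 steps.

7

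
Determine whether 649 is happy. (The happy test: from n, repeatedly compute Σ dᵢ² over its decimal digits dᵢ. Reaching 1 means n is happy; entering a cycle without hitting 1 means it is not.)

happy

649 → 133
133 → 19
19 → 82
82 → 68
68 → 100
100 → 1  — reached 1.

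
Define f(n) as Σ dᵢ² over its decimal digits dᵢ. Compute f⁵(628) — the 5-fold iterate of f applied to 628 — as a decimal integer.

29

628 → 6² + 2² + 8² = 104
104 → 1² + 0² + 4² = 17
17 → 1² + 7² = 50
50 → 5² + 0² = 25
25 → 2² + 5² = 29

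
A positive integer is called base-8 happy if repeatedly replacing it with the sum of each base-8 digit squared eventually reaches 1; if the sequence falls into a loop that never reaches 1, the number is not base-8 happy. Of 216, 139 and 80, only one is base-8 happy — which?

216

216: 216 → 18 → 8 → 1  — reaches 1 (base-8 happy)
139: 139 → 14 → 37 → 41 → 26 → 13 → 26  — repeats 26 (not base-8 happy)
80: 80 → 5 → 25 → 10 → 5  — repeats 5 (not base-8 happy)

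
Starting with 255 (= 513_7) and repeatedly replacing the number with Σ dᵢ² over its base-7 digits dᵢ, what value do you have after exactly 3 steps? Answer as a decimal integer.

25

255 = (5,1,3)_7 → 5² + 1² + 3² = 35
35 = (5,0)_7 → 5² + 0² = 25
25 = (3,4)_7 → 3² + 4² = 25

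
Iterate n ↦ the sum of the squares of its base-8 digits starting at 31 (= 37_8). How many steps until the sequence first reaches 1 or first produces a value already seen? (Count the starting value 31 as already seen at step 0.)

10

31 = (3,7)_8 → 3² + 7² = 58
58 = (7,2)_8 → 7² + 2² = 53
53 = (6,5)_8 → 6² + 5² = 61
61 = (7,5)_8 → 7² + 5² = 74
74 = (1,1,2)_8 → 1² + 1² + 2² = 6
6 = (6)_8 → 6² = 36
36 = (4,4)_8 → 4² + 4² = 32
32 = (4,0)_8 → 4² + 0² = 16
16 = (2,0)_8 → 2² + 0² = 4
4 = (4)_8 → 4² = 16  — 16 repeats.
That took 10 steps.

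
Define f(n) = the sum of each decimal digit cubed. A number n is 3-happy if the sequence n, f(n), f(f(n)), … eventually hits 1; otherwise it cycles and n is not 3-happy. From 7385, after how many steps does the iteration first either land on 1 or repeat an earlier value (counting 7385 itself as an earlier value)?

7385 → 1007
1007 → 344
344 → 155
155 → 251
251 → 134
134 → 92
92 → 737
737 → 713
713 → 371
371 → 371  — 371 repeats.
That took 10 steps.

10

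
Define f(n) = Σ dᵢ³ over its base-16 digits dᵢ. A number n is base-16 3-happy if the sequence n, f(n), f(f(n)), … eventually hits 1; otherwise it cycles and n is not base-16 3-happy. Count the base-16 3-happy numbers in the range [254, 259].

1

254: 254 → 6119 → 3431 → 2756 → 2792 → 4256 → 1001 → 3500 → 4925 → 2252 → 3968 → 3887 → 6758 → 1433 → 1583 → 3599 → 6119  — not base-16 3-happy
255: 255 → 6750 → 3870 → 6120 → 3600 → 2745 → 3060 → 4770 → 1017 → 4131 → 36 → 72 → 576 → 72  — not base-16 3-happy
256: 256 → 1  — base-16 3-happy
257: 257 → 2 → 8 → 512 → 8  — not base-16 3-happy
258: 258 → 9 → 729 → 2934 → 1890 → 567 → 378 → 1344 → 189 → 3528 → 4437 → 252 → 5103 → 6147 → 540 → 1737 → 2673 → 1344  — not base-16 3-happy
259: 259 → 28 → 1729 → 1945 → 1801 → 1072 → 91 → 1456 → 1456  — not base-16 3-happy
base-16 3-happy: 256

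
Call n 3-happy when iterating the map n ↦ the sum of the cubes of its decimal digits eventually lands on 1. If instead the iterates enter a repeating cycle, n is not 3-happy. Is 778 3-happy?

3-happy

778 → 1198
1198 → 1243
1243 → 100
100 → 1  — reached 1.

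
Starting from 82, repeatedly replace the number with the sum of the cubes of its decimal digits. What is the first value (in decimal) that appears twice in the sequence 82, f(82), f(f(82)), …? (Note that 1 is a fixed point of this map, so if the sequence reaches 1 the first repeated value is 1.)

133

82 → 8³ + 2³ = 512 + 8 = 520
520 → 5³ + 2³ + 0³ = 125 + 8 + 0 = 133
133 → 1³ + 3³ + 3³ = 1 + 27 + 27 = 55
55 → 5³ + 5³ = 125 + 125 = 250
250 → 2³ + 5³ + 0³ = 8 + 125 + 0 = 133  — 133 already appeared earlier.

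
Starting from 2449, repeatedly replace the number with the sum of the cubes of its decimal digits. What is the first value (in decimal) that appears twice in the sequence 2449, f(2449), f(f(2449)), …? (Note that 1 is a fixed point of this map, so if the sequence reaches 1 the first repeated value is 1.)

2449 → 2³ + 4³ + 4³ + 9³ = 8 + 64 + 64 + 729 = 865
865 → 8³ + 6³ + 5³ = 512 + 216 + 125 = 853
853 → 8³ + 5³ + 3³ = 512 + 125 + 27 = 664
664 → 6³ + 6³ + 4³ = 216 + 216 + 64 = 496
496 → 4³ + 9³ + 6³ = 64 + 729 + 216 = 1009
1009 → 1³ + 0³ + 0³ + 9³ = 1 + 0 + 0 + 729 = 730
730 → 7³ + 3³ + 0³ = 343 + 27 + 0 = 370
370 → 3³ + 7³ + 0³ = 27 + 343 + 0 = 370  — 370 already appeared earlier.

370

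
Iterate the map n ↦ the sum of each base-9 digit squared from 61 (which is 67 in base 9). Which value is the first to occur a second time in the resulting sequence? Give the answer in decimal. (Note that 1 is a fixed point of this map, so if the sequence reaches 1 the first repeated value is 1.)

61 = (6,7)_9 → 6² + 7² = 36 + 49 = 85
85 = (1,0,4)_9 → 1² + 0² + 4² = 1 + 0 + 16 = 17
17 = (1,8)_9 → 1² + 8² = 1 + 64 = 65
65 = (7,2)_9 → 7² + 2² = 49 + 4 = 53
53 = (5,8)_9 → 5² + 8² = 25 + 64 = 89
89 = (1,0,8)_9 → 1² + 0² + 8² = 1 + 0 + 64 = 65  — 65 already appeared earlier.

65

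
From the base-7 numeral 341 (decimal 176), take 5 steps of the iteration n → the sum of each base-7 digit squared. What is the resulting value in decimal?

10

176 = (3,4,1)_7 → 3² + 4² + 1² = 9 + 16 + 1 = 26
26 = (3,5)_7 → 3² + 5² = 9 + 25 = 34
34 = (4,6)_7 → 4² + 6² = 16 + 36 = 52
52 = (1,0,3)_7 → 1² + 0² + 3² = 1 + 0 + 9 = 10
10 = (1,3)_7 → 1² + 3² = 1 + 9 = 10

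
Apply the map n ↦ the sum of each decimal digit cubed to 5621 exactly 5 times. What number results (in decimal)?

737

5621 → 5³ + 6³ + 2³ + 1³ = 350
350 → 3³ + 5³ + 0³ = 152
152 → 1³ + 5³ + 2³ = 134
134 → 1³ + 3³ + 4³ = 92
92 → 9³ + 2³ = 737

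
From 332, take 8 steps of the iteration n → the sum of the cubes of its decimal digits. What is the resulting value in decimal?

332 → 62
62 → 224
224 → 80
80 → 512
512 → 134
134 → 92
92 → 737
737 → 713

713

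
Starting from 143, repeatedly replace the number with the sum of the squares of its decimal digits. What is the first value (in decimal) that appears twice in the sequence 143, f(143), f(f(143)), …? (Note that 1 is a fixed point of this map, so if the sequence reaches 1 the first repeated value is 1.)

143 → 1² + 4² + 3² = 1 + 16 + 9 = 26
26 → 2² + 6² = 4 + 36 = 40
40 → 4² + 0² = 16 + 0 = 16
16 → 1² + 6² = 1 + 36 = 37
37 → 3² + 7² = 9 + 49 = 58
58 → 5² + 8² = 25 + 64 = 89
89 → 8² + 9² = 64 + 81 = 145
145 → 1² + 4² + 5² = 1 + 16 + 25 = 42
42 → 4² + 2² = 16 + 4 = 20
20 → 2² + 0² = 4 + 0 = 4
4 → 4² = 16  — 16 already appeared earlier.

16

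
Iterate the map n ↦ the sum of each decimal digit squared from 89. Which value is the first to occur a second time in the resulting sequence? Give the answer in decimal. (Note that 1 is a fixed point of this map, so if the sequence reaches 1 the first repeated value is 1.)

89

89 → 145
145 → 42
42 → 20
20 → 4
4 → 16
16 → 37
37 → 58
58 → 89  — 89 already appeared earlier.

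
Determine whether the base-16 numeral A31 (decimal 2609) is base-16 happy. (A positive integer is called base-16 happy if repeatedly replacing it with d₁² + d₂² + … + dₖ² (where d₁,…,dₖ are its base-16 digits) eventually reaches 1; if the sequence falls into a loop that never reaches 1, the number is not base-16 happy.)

2609 = (10,3,1)_16 → 10² + 3² + 1² = 110
110 = (6,14)_16 → 6² + 14² = 232
232 = (14,8)_16 → 14² + 8² = 260
260 = (1,0,4)_16 → 1² + 0² + 4² = 17
17 = (1,1)_16 → 1² + 1² = 2
2 = (2)_16 → 2² = 4
4 = (4)_16 → 4² = 16
16 = (1,0)_16 → 1² + 0² = 1  — reached 1.

base-16 happy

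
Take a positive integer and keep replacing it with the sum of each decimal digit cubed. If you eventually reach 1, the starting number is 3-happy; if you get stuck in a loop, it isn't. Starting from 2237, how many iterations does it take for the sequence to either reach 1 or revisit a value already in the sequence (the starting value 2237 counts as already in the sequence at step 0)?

2237 → 2³ + 2³ + 3³ + 7³ = 8 + 8 + 27 + 343 = 386
386 → 3³ + 8³ + 6³ = 27 + 512 + 216 = 755
755 → 7³ + 5³ + 5³ = 343 + 125 + 125 = 593
593 → 5³ + 9³ + 3³ = 125 + 729 + 27 = 881
881 → 8³ + 8³ + 1³ = 512 + 512 + 1 = 1025
1025 → 1³ + 0³ + 2³ + 5³ = 1 + 0 + 8 + 125 = 134
134 → 1³ + 3³ + 4³ = 1 + 27 + 64 = 92
92 → 9³ + 2³ = 729 + 8 = 737
737 → 7³ + 3³ + 7³ = 343 + 27 + 343 = 713
713 → 7³ + 1³ + 3³ = 343 + 1 + 27 = 371
371 → 3³ + 7³ + 1³ = 27 + 343 + 1 = 371  — 371 repeats.
That took 11 steps.

11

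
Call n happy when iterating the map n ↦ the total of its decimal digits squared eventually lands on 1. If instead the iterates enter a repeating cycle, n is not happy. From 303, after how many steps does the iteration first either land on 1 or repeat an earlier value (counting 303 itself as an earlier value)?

303 → 3² + 0² + 3² = 18
18 → 1² + 8² = 65
65 → 6² + 5² = 61
61 → 6² + 1² = 37
37 → 3² + 7² = 58
58 → 5² + 8² = 89
89 → 8² + 9² = 145
145 → 1² + 4² + 5² = 42
42 → 4² + 2² = 20
20 → 2² + 0² = 4
4 → 4² = 16
16 → 1² + 6² = 37  — 37 repeats.
That took 12 steps.

12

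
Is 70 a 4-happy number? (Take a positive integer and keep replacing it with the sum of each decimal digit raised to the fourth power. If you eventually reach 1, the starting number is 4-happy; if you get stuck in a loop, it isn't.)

70 → 2401
2401 → 273
273 → 2498
2498 → 10929
10929 → 13139
13139 → 6725
6725 → 4338
4338 → 4514
4514 → 1138
1138 → 4179
4179 → 9219
9219 → 13139  — 13139 already seen; the sequence cycles without reaching 1.

not 4-happy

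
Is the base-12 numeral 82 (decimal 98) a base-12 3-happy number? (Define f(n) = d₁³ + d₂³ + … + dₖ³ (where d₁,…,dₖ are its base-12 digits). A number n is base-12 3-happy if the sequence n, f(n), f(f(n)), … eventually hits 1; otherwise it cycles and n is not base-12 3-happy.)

98 = (8,2)_12 → 8³ + 2³ = 512 + 8 = 520
520 = (3,7,4)_12 → 3³ + 7³ + 4³ = 27 + 343 + 64 = 434
434 = (3,0,2)_12 → 3³ + 0³ + 2³ = 27 + 0 + 8 = 35
35 = (2,11)_12 → 2³ + 11³ = 8 + 1331 = 1339
1339 = (9,3,7)_12 → 9³ + 3³ + 7³ = 729 + 27 + 343 = 1099
1099 = (7,7,7)_12 → 7³ + 7³ + 7³ = 343 + 343 + 343 = 1029
1029 = (7,1,9)_12 → 7³ + 1³ + 9³ = 343 + 1 + 729 = 1073
1073 = (7,5,5)_12 → 7³ + 5³ + 5³ = 343 + 125 + 125 = 593
593 = (4,1,5)_12 → 4³ + 1³ + 5³ = 64 + 1 + 125 = 190
190 = (1,3,10)_12 → 1³ + 3³ + 10³ = 1 + 27 + 1000 = 1028
1028 = (7,1,8)_12 → 7³ + 1³ + 8³ = 343 + 1 + 512 = 856
856 = (5,11,4)_12 → 5³ + 11³ + 4³ = 125 + 1331 + 64 = 1520
1520 = (10,6,8)_12 → 10³ + 6³ + 8³ = 1000 + 216 + 512 = 1728
1728 = (1,0,0,0)_12 → 1³ + 0³ + 0³ + 0³ = 1 + 0 + 0 + 0 = 1  — reached 1.

base-12 3-happy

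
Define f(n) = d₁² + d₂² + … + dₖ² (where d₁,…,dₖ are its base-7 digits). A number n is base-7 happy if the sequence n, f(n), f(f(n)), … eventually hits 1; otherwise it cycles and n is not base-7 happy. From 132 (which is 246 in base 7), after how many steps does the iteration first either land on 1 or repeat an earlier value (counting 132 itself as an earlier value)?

6

132 = (2,4,6)_7 → 2² + 4² + 6² = 56
56 = (1,1,0)_7 → 1² + 1² + 0² = 2
2 = (2)_7 → 2² = 4
4 = (4)_7 → 4² = 16
16 = (2,2)_7 → 2² + 2² = 8
8 = (1,1)_7 → 1² + 1² = 2  — 2 repeats.
That took 6 steps.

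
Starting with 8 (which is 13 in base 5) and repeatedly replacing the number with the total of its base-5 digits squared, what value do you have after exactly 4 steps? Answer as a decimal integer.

8 = (1,3)_5 → 1² + 3² = 10
10 = (2,0)_5 → 2² + 0² = 4
4 = (4)_5 → 4² = 16
16 = (3,1)_5 → 3² + 1² = 10

10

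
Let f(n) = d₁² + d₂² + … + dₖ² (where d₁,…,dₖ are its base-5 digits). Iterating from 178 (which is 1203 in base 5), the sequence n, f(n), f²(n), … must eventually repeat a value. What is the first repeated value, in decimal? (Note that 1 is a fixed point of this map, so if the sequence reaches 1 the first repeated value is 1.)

178 = (1,2,0,3)_5 → 1² + 2² + 0² + 3² = 1 + 4 + 0 + 9 = 14
14 = (2,4)_5 → 2² + 4² = 4 + 16 = 20
20 = (4,0)_5 → 4² + 0² = 16 + 0 = 16
16 = (3,1)_5 → 3² + 1² = 9 + 1 = 10
10 = (2,0)_5 → 2² + 0² = 4 + 0 = 4
4 = (4)_5 → 4² = 16  — 16 already appeared earlier.

16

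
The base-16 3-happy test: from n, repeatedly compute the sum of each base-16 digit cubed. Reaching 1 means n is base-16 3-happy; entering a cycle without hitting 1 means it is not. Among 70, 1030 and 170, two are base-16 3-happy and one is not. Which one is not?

170

70: 70 → 280 → 514 → 16 → 1  — reaches 1 (base-16 3-happy)
1030: 1030 → 280 → 514 → 16 → 1  — reaches 1 (base-16 3-happy)
170: 170 → 2000 → 2540 → 5201 → 191 → 4706 → 233 → 3473 → 2927 → 4922 → 1055 → 3440 → 2540  — repeats 2540 (not base-16 3-happy)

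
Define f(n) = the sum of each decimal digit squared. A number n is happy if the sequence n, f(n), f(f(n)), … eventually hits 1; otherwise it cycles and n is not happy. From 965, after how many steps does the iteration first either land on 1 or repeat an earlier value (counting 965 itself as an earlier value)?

15

965 → 9² + 6² + 5² = 142
142 → 1² + 4² + 2² = 21
21 → 2² + 1² = 5
5 → 5² = 25
25 → 2² + 5² = 29
29 → 2² + 9² = 85
85 → 8² + 5² = 89
89 → 8² + 9² = 145
145 → 1² + 4² + 5² = 42
42 → 4² + 2² = 20
20 → 2² + 0² = 4
4 → 4² = 16
16 → 1² + 6² = 37
37 → 3² + 7² = 58
58 → 5² + 8² = 89  — 89 repeats.
That took 15 steps.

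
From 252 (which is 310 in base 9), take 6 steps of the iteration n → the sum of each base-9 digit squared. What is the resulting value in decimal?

50

252 = (3,1,0)_9 → 3² + 1² + 0² = 10
10 = (1,1)_9 → 1² + 1² = 2
2 = (2)_9 → 2² = 4
4 = (4)_9 → 4² = 16
16 = (1,7)_9 → 1² + 7² = 50
50 = (5,5)_9 → 5² + 5² = 50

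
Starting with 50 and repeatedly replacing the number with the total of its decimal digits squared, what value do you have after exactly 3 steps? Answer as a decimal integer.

50 → 5² + 0² = 25
25 → 2² + 5² = 29
29 → 2² + 9² = 85

85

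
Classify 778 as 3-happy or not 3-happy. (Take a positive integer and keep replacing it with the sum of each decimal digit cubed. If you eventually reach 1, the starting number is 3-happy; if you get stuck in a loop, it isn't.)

778 → 7³ + 7³ + 8³ = 343 + 343 + 512 = 1198
1198 → 1³ + 1³ + 9³ + 8³ = 1 + 1 + 729 + 512 = 1243
1243 → 1³ + 2³ + 4³ + 3³ = 1 + 8 + 64 + 27 = 100
100 → 1³ + 0³ + 0³ = 1 + 0 + 0 = 1  — reached 1.

3-happy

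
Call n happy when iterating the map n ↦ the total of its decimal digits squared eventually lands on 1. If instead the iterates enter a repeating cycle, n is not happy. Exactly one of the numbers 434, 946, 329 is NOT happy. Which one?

434: 434 → 41 → 17 → 50 → 25 → 29 → 85 → 89 → 145 → 42 → 20 → 4 → 16 → 37 → 58 → 89  — repeats 89 (not happy)
946: 946 → 133 → 19 → 82 → 68 → 100 → 1  — reaches 1 (happy)
329: 329 → 94 → 97 → 130 → 10 → 1  — reaches 1 (happy)

434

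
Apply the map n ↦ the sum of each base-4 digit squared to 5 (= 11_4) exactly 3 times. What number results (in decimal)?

5 = (1,1)_4 → 2
2 = (2)_4 → 4
4 = (1,0)_4 → 1

1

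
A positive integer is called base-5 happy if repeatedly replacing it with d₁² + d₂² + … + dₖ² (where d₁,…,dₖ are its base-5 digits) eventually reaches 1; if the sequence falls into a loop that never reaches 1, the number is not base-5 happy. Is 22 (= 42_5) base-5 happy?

22 = (4,2)_5 → 4² + 2² = 16 + 4 = 20
20 = (4,0)_5 → 4² + 0² = 16 + 0 = 16
16 = (3,1)_5 → 3² + 1² = 9 + 1 = 10
10 = (2,0)_5 → 2² + 0² = 4 + 0 = 4
4 = (4)_5 → 4² = 16  — 16 already seen; the sequence cycles without reaching 1.

not base-5 happy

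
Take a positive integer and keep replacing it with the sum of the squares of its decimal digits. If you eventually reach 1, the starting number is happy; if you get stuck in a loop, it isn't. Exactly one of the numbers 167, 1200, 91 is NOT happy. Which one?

167: 167 → 86 → 100 → 1  — reaches 1 (happy)
1200: 1200 → 5 → 25 → 29 → 85 → 89 → 145 → 42 → 20 → 4 → 16 → 37 → 58 → 89  — repeats 89 (not happy)
91: 91 → 82 → 68 → 100 → 1  — reaches 1 (happy)

1200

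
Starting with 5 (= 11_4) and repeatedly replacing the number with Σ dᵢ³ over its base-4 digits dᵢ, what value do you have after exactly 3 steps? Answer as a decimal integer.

5 = (1,1)_4 → 1³ + 1³ = 1 + 1 = 2
2 = (2)_4 → 2³ = 8
8 = (2,0)_4 → 2³ + 0³ = 8 + 0 = 8

8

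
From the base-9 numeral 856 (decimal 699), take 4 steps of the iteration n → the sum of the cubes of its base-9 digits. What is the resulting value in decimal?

35

699 = (8,5,6)_9 → 8³ + 5³ + 6³ = 853
853 = (1,1,4,7)_9 → 1³ + 1³ + 4³ + 7³ = 409
409 = (5,0,4)_9 → 5³ + 0³ + 4³ = 189
189 = (2,3,0)_9 → 2³ + 3³ + 0³ = 35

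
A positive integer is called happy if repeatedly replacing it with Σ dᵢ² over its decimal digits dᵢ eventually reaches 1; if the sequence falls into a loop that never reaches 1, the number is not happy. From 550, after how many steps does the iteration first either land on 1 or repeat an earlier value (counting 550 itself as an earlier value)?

550 → 5² + 5² + 0² = 50
50 → 5² + 0² = 25
25 → 2² + 5² = 29
29 → 2² + 9² = 85
85 → 8² + 5² = 89
89 → 8² + 9² = 145
145 → 1² + 4² + 5² = 42
42 → 4² + 2² = 20
20 → 2² + 0² = 4
4 → 4² = 16
16 → 1² + 6² = 37
37 → 3² + 7² = 58
58 → 5² + 8² = 89  — 89 repeats.
That took 13 steps.

13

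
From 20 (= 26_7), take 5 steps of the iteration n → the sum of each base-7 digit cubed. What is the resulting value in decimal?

20 = (2,6)_7 → 2³ + 6³ = 224
224 = (4,4,0)_7 → 4³ + 4³ + 0³ = 128
128 = (2,4,2)_7 → 2³ + 4³ + 2³ = 80
80 = (1,4,3)_7 → 1³ + 4³ + 3³ = 92
92 = (1,6,1)_7 → 1³ + 6³ + 1³ = 218

218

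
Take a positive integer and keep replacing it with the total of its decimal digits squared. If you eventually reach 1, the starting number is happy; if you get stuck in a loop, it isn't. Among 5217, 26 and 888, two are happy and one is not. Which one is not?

5217: 5217 → 79 → 130 → 10 → 1  — reaches 1 (happy)
26: 26 → 40 → 16 → 37 → 58 → 89 → 145 → 42 → 20 → 4 → 16  — repeats 16 (not happy)
888: 888 → 192 → 86 → 100 → 1  — reaches 1 (happy)

26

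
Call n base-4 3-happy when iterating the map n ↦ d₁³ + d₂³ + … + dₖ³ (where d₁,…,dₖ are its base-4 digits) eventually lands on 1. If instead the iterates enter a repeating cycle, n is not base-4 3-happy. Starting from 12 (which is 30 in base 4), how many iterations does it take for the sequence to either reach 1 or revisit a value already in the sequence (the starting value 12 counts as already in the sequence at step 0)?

4

12 = (3,0)_4 → 3³ + 0³ = 27 + 0 = 27
27 = (1,2,3)_4 → 1³ + 2³ + 3³ = 1 + 8 + 27 = 36
36 = (2,1,0)_4 → 2³ + 1³ + 0³ = 8 + 1 + 0 = 9
9 = (2,1)_4 → 2³ + 1³ = 8 + 1 = 9  — 9 repeats.
That took 4 steps.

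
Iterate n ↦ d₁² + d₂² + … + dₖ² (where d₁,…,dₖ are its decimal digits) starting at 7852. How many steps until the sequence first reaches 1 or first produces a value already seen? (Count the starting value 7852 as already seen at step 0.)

15

7852 → 7² + 8² + 5² + 2² = 49 + 64 + 25 + 4 = 142
142 → 1² + 4² + 2² = 1 + 16 + 4 = 21
21 → 2² + 1² = 4 + 1 = 5
5 → 5² = 25
25 → 2² + 5² = 4 + 25 = 29
29 → 2² + 9² = 4 + 81 = 85
85 → 8² + 5² = 64 + 25 = 89
89 → 8² + 9² = 64 + 81 = 145
145 → 1² + 4² + 5² = 1 + 16 + 25 = 42
42 → 4² + 2² = 16 + 4 = 20
20 → 2² + 0² = 4 + 0 = 4
4 → 4² = 16
16 → 1² + 6² = 1 + 36 = 37
37 → 3² + 7² = 9 + 49 = 58
58 → 5² + 8² = 25 + 64 = 89  — 89 repeats.
That took 15 steps.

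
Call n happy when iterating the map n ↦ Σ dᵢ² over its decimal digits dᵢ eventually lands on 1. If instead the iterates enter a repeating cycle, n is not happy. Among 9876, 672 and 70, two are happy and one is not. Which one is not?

672

9876: 9876 → 230 → 13 → 10 → 1  — reaches 1 (happy)
672: 672 → 89 → 145 → 42 → 20 → 4 → 16 → 37 → 58 → 89  — repeats 89 (not happy)
70: 70 → 49 → 97 → 130 → 10 → 1  — reaches 1 (happy)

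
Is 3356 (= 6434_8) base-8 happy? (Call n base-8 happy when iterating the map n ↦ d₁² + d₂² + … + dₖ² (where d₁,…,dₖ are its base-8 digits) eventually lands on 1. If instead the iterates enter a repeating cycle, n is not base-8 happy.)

base-8 happy

3356 = (6,4,3,4)_8 → 6² + 4² + 3² + 4² = 36 + 16 + 9 + 16 = 77
77 = (1,1,5)_8 → 1² + 1² + 5² = 1 + 1 + 25 = 27
27 = (3,3)_8 → 3² + 3² = 9 + 9 = 18
18 = (2,2)_8 → 2² + 2² = 4 + 4 = 8
8 = (1,0)_8 → 1² + 0² = 1 + 0 = 1  — reached 1.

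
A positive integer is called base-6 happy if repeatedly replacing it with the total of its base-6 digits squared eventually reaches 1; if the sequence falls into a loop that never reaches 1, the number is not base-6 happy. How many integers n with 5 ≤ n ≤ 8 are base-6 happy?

5: 5 → 25 → 17 → 29 → 41 → 26 → 20 → 13 → 5  — not base-6 happy
6: 6 → 1  — base-6 happy
7: 7 → 2 → 4 → 16 → 20 → 13 → 5 → 25 → 17 → 29 → 41 → 26 → 20  — not base-6 happy
8: 8 → 5 → 25 → 17 → 29 → 41 → 26 → 20 → 13 → 5  — not base-6 happy
base-6 happy: 6

1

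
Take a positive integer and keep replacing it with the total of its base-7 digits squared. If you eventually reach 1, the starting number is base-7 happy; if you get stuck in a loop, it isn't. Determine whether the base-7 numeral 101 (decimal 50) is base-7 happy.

not base-7 happy

50 = (1,0,1)_7 → 1² + 0² + 1² = 2
2 = (2)_7 → 2² = 4
4 = (4)_7 → 4² = 16
16 = (2,2)_7 → 2² + 2² = 8
8 = (1,1)_7 → 1² + 1² = 2  — 2 already seen; the sequence cycles without reaching 1.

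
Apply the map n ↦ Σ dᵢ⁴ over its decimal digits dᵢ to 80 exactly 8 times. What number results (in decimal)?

4514

80 → 8⁴ + 0⁴ = 4096 + 0 = 4096
4096 → 4⁴ + 0⁴ + 9⁴ + 6⁴ = 256 + 0 + 6561 + 1296 = 8113
8113 → 8⁴ + 1⁴ + 1⁴ + 3⁴ = 4096 + 1 + 1 + 81 = 4179
4179 → 4⁴ + 1⁴ + 7⁴ + 9⁴ = 256 + 1 + 2401 + 6561 = 9219
9219 → 9⁴ + 2⁴ + 1⁴ + 9⁴ = 6561 + 16 + 1 + 6561 = 13139
13139 → 1⁴ + 3⁴ + 1⁴ + 3⁴ + 9⁴ = 1 + 81 + 1 + 81 + 6561 = 6725
6725 → 6⁴ + 7⁴ + 2⁴ + 5⁴ = 1296 + 2401 + 16 + 625 = 4338
4338 → 4⁴ + 3⁴ + 3⁴ + 8⁴ = 256 + 81 + 81 + 4096 = 4514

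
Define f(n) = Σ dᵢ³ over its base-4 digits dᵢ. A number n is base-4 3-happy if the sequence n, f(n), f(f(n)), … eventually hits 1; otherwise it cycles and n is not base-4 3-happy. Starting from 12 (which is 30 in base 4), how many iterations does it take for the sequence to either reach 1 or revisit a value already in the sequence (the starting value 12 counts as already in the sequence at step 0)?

4

12 = (3,0)_4 → 3³ + 0³ = 27 + 0 = 27
27 = (1,2,3)_4 → 1³ + 2³ + 3³ = 1 + 8 + 27 = 36
36 = (2,1,0)_4 → 2³ + 1³ + 0³ = 8 + 1 + 0 = 9
9 = (2,1)_4 → 2³ + 1³ = 8 + 1 = 9  — 9 repeats.
That took 4 steps.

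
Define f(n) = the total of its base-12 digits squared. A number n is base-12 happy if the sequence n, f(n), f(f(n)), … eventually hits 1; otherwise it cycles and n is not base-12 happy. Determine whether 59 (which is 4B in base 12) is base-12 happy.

not base-12 happy

59 = (4,11)_12 → 4² + 11² = 137
137 = (11,5)_12 → 11² + 5² = 146
146 = (1,0,2)_12 → 1² + 0² + 2² = 5
5 = (5)_12 → 5² = 25
25 = (2,1)_12 → 2² + 1² = 5  — 5 already seen; the sequence cycles without reaching 1.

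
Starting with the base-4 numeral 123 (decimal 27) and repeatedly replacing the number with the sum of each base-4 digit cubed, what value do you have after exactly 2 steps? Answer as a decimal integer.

9

27 = (1,2,3)_4 → 1³ + 2³ + 3³ = 1 + 8 + 27 = 36
36 = (2,1,0)_4 → 2³ + 1³ + 0³ = 8 + 1 + 0 = 9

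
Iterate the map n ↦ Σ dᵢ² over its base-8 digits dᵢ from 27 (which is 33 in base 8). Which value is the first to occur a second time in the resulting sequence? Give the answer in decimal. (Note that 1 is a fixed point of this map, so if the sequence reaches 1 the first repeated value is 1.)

27 = (3,3)_8 → 3² + 3² = 18
18 = (2,2)_8 → 2² + 2² = 8
8 = (1,0)_8 → 1² + 0² = 1  — reached the fixed point 1.
1 → 1, so 1 is the first repeated value.

1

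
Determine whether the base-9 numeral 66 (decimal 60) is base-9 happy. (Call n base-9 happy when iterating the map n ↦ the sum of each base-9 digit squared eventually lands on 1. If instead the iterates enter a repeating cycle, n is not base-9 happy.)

not base-9 happy

60 = (6,6)_9 → 6² + 6² = 72
72 = (8,0)_9 → 8² + 0² = 64
64 = (7,1)_9 → 7² + 1² = 50
50 = (5,5)_9 → 5² + 5² = 50  — 50 already seen; the sequence cycles without reaching 1.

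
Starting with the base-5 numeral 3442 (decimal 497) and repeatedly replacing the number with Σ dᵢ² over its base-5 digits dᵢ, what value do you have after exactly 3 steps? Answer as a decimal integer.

13

497 = (3,4,4,2)_5 → 45
45 = (1,4,0)_5 → 17
17 = (3,2)_5 → 13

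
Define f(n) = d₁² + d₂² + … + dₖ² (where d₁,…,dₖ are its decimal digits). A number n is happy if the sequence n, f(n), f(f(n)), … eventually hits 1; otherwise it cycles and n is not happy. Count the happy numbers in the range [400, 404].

400: 400 → 16 → 37 → 58 → 89 → 145 → 42 → 20 → 4 → 16  (repeats 16)
401: 401 → 17 → 50 → 25 → 29 → 85 → 89 → 145 → 42 → 20 → 4 → 16 → 37 → 58 → 89  (repeats 89)
402: 402 → 20 → 4 → 16 → 37 → 58 → 89 → 145 → 42 → 20  (repeats 20)
403: 403 → 25 → 29 → 85 → 89 → 145 → 42 → 20 → 4 → 16 → 37 → 58 → 89  (repeats 89)
404: 404 → 32 → 13 → 10 → 1  (reaches 1)
happy: 404

1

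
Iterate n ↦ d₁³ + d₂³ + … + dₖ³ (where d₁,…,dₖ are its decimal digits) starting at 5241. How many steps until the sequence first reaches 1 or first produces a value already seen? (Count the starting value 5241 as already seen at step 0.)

6

5241 → 5³ + 2³ + 4³ + 1³ = 198
198 → 1³ + 9³ + 8³ = 1242
1242 → 1³ + 2³ + 4³ + 2³ = 81
81 → 8³ + 1³ = 513
513 → 5³ + 1³ + 3³ = 153
153 → 1³ + 5³ + 3³ = 153  — 153 repeats.
That took 6 steps.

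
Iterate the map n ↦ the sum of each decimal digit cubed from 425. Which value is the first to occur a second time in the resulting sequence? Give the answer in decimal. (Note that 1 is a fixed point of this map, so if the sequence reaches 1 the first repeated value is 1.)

425 → 4³ + 2³ + 5³ = 64 + 8 + 125 = 197
197 → 1³ + 9³ + 7³ = 1 + 729 + 343 = 1073
1073 → 1³ + 0³ + 7³ + 3³ = 1 + 0 + 343 + 27 = 371
371 → 3³ + 7³ + 1³ = 27 + 343 + 1 = 371  — 371 already appeared earlier.

371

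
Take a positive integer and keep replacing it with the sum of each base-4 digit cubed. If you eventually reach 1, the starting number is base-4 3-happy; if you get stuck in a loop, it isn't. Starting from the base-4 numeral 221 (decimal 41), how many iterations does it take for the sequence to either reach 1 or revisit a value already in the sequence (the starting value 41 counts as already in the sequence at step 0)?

4

41 = (2,2,1)_4 → 2³ + 2³ + 1³ = 8 + 8 + 1 = 17
17 = (1,0,1)_4 → 1³ + 0³ + 1³ = 1 + 0 + 1 = 2
2 = (2)_4 → 2³ = 8
8 = (2,0)_4 → 2³ + 0³ = 8 + 0 = 8  — 8 repeats.
That took 4 steps.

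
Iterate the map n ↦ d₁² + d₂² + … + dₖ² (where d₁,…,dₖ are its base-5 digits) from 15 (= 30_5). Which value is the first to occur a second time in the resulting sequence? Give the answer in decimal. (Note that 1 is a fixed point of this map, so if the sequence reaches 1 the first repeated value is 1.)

15 = (3,0)_5 → 3² + 0² = 9 + 0 = 9
9 = (1,4)_5 → 1² + 4² = 1 + 16 = 17
17 = (3,2)_5 → 3² + 2² = 9 + 4 = 13
13 = (2,3)_5 → 2² + 3² = 4 + 9 = 13  — 13 already appeared earlier.

13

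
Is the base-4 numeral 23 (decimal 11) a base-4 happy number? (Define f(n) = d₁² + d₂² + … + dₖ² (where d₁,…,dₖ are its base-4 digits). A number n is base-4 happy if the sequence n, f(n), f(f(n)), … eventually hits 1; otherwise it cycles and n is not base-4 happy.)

base-4 happy

11 = (2,3)_4 → 13
13 = (3,1)_4 → 10
10 = (2,2)_4 → 8
8 = (2,0)_4 → 4
4 = (1,0)_4 → 1  — reached 1.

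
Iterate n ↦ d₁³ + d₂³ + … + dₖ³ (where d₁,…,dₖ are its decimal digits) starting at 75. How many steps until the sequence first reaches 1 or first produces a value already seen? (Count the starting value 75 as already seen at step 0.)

75 → 7³ + 5³ = 343 + 125 = 468
468 → 4³ + 6³ + 8³ = 64 + 216 + 512 = 792
792 → 7³ + 9³ + 2³ = 343 + 729 + 8 = 1080
1080 → 1³ + 0³ + 8³ + 0³ = 1 + 0 + 512 + 0 = 513
513 → 5³ + 1³ + 3³ = 125 + 1 + 27 = 153
153 → 1³ + 5³ + 3³ = 1 + 125 + 27 = 153  — 153 repeats.
That took 6 steps.

6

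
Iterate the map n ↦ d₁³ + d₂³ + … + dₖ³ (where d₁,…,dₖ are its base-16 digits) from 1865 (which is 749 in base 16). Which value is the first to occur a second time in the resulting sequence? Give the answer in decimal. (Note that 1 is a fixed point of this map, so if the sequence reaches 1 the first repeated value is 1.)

2729

1865 = (7,4,9)_16 → 7³ + 4³ + 9³ = 343 + 64 + 729 = 1136
1136 = (4,7,0)_16 → 4³ + 7³ + 0³ = 64 + 343 + 0 = 407
407 = (1,9,7)_16 → 1³ + 9³ + 7³ = 1 + 729 + 343 = 1073
1073 = (4,3,1)_16 → 4³ + 3³ + 1³ = 64 + 27 + 1 = 92
92 = (5,12)_16 → 5³ + 12³ = 125 + 1728 = 1853
1853 = (7,3,13)_16 → 7³ + 3³ + 13³ = 343 + 27 + 2197 = 2567
2567 = (10,0,7)_16 → 10³ + 0³ + 7³ = 1000 + 0 + 343 = 1343
1343 = (5,3,15)_16 → 5³ + 3³ + 15³ = 125 + 27 + 3375 = 3527
3527 = (13,12,7)_16 → 13³ + 12³ + 7³ = 2197 + 1728 + 343 = 4268
4268 = (1,0,10,12)_16 → 1³ + 0³ + 10³ + 12³ = 1 + 0 + 1000 + 1728 = 2729
2729 = (10,10,9)_16 → 10³ + 10³ + 9³ = 1000 + 1000 + 729 = 2729  — 2729 already appeared earlier.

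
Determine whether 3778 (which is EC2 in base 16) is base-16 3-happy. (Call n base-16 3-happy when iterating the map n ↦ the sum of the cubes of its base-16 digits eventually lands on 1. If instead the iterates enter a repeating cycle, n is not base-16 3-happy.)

3778 = (14,12,2)_16 → 14³ + 12³ + 2³ = 2744 + 1728 + 8 = 4480
4480 = (1,1,8,0)_16 → 1³ + 1³ + 8³ + 0³ = 1 + 1 + 512 + 0 = 514
514 = (2,0,2)_16 → 2³ + 0³ + 2³ = 8 + 0 + 8 = 16
16 = (1,0)_16 → 1³ + 0³ = 1 + 0 = 1  — reached 1.

base-16 3-happy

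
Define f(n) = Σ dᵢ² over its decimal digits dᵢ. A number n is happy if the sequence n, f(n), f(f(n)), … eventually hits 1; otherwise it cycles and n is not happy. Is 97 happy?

happy

97 → 9² + 7² = 81 + 49 = 130
130 → 1² + 3² + 0² = 1 + 9 + 0 = 10
10 → 1² + 0² = 1 + 0 = 1  — reached 1.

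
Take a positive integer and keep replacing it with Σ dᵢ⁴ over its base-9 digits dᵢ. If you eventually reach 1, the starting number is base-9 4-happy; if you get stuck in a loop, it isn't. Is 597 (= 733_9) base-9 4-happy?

597 = (7,3,3)_9 → 7⁴ + 3⁴ + 3⁴ = 2563
2563 = (3,4,5,7)_9 → 3⁴ + 4⁴ + 5⁴ + 7⁴ = 3363
3363 = (4,5,4,6)_9 → 4⁴ + 5⁴ + 4⁴ + 6⁴ = 2433
2433 = (3,3,0,3)_9 → 3⁴ + 3⁴ + 0⁴ + 3⁴ = 243
243 = (3,0,0)_9 → 3⁴ + 0⁴ + 0⁴ = 81
81 = (1,0,0)_9 → 1⁴ + 0⁴ + 0⁴ = 1  — reached 1.

base-9 4-happy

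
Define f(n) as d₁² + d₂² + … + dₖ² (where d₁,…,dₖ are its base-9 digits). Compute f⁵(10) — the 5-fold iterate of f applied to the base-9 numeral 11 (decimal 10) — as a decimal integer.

50

10 = (1,1)_9 → 2
2 = (2)_9 → 4
4 = (4)_9 → 16
16 = (1,7)_9 → 50
50 = (5,5)_9 → 50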